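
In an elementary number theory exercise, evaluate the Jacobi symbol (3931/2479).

-1

(3931/2479)
  = (1452/2479)    [3931 ≡ 1452 mod 2479]
  = (363/2479)    [2479 ≡ 7 mod 8 ⇒ (2/2479)^2 = +1]
  = -(2479/363)    [QR: both ≡ 3 mod 4, sign flips]
  = -(301/363)    [2479 ≡ 301 mod 363]
  = -(363/301)    [QR: 301 ≡ 1 mod 4, sign kept]
  = -(62/301)    [363 ≡ 62 mod 301]
  = (31/301)    [301 ≡ 5 mod 8 ⇒ (2/301) = -1]
  = (301/31)    [QR: 301 ≡ 1 mod 4, sign kept]
  = (22/31)    [301 ≡ 22 mod 31]
  = (11/31)    [31 ≡ 7 mod 8 ⇒ (2/31) = +1]
  = -(31/11)    [QR: both ≡ 3 mod 4, sign flips]
  = -(9/11)    [31 ≡ 9 mod 11]
  = -(11/9)    [QR: 9 ≡ 1 mod 4, sign kept]
  = -(2/9)    [11 ≡ 2 mod 9]
  = -(1/9)    [9 ≡ 1 mod 8 ⇒ (2/9) = +1]
  = -1    [(1/9) = 1]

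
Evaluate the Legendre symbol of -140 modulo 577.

1

Pull out -1: (-140/577) = (-1/577)·(140/577). Since 577 ≡ 1 (mod 4), (-1/577) = +1. Now have (140/577).
Factor out 2: 140 = 2^2·35. Since 577 ≡ 1 (mod 8), (2/577) = +1, and (2/577)^2 = +1. Now have (35/577).
577 ≡ 1 (mod 4), so quadratic reciprocity gives (35/577) = (577/35). Reduce: 577 ≡ 17 (mod 35). Now have (17/35).
17 ≡ 1 (mod 4), so quadratic reciprocity gives (17/35) = (35/17). Reduce: 35 ≡ 1 (mod 17). Now have (1/17).
(1/17) = 1. Collecting the sign factors: 1.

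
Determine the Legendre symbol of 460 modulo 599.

Factor out 2: 460 = 2^2·115. Since 599 ≡ 7 (mod 8), (2/599) = +1, and (2/599)^2 = +1. Now have (115/599).
Both 115 ≡ 3 and 599 ≡ 3 (mod 4), so reciprocity gives (115/599) = -(599/115). Reduce: 599 ≡ 24 (mod 115). Now have -(24/115).
Factor out 2: 24 = 2^3·3. Since 115 ≡ 3 (mod 8), (2/115) = -1, and (2/115)^3 = -1. Now have (3/115).
Both 3 ≡ 3 and 115 ≡ 3 (mod 4), so reciprocity gives (3/115) = -(115/3). Reduce: 115 ≡ 1 (mod 3). Now have -(1/3).
(1/3) = 1. Collecting the sign factors: -1.

-1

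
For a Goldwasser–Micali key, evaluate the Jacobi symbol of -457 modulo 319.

1

(-457|319)
  = (181|319)    [-457 ≡ 181 mod 319]
  = (319|181)    [QR: 181 ≡ 1 mod 4, sign kept]
  = (138|181)    [319 ≡ 138 mod 181]
  = -(69|181)    [181 ≡ 5 mod 8 ⇒ (2|181) = -1]
  = -(181|69)    [QR: 69 ≡ 1 mod 4, sign kept]
  = -(43|69)    [181 ≡ 43 mod 69]
  = -(69|43)    [QR: 69 ≡ 1 mod 4, sign kept]
  = -(26|43)    [69 ≡ 26 mod 43]
  = (13|43)    [43 ≡ 3 mod 8 ⇒ (2|43) = -1]
  = (43|13)    [QR: 13 ≡ 1 mod 4, sign kept]
  = (4|13)    [43 ≡ 4 mod 13]
  = (1|13)    [13 ≡ 5 mod 8 ⇒ (2|13)^2 = +1]
  = 1    [(1|13) = 1]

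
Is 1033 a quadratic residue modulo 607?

(1033/607)
  = (426/607)    [1033 ≡ 426 mod 607]
  = (213/607)    [607 ≡ 7 mod 8 ⇒ (2/607) = +1]
  = (607/213)    [QR: 213 ≡ 1 mod 4, sign kept]
  = (181/213)    [607 ≡ 181 mod 213]
  = (213/181)    [QR: 181 ≡ 1 mod 4, sign kept]
  = (32/181)    [213 ≡ 32 mod 181]
  = -(1/181)    [181 ≡ 5 mod 8 ⇒ (2/181)^5 = -1]
  = -1    [(1/181) = 1]
(1033/607) = -1, and 607 is prime, so 1033 is not a quadratic residue mod 607.

no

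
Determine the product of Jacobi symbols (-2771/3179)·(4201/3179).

By multiplicativity, (-2771·4201/3179) = (-2771/3179)·(4201/3179).
First factor (-2771/3179):
(-2771/3179)
  = (408/3179)    [-2771 ≡ 408 mod 3179]
  = -(51/3179)    [3179 ≡ 3 mod 8 ⇒ (2/3179)^3 = -1]
  = (3179/51)    [QR: both ≡ 3 mod 4, sign flips]
  = (17/51)    [3179 ≡ 17 mod 51]
  = (51/17)    [QR: 17 ≡ 1 mod 4, sign kept]
  = (0/17)    [51 ≡ 0 mod 17]
  = 0    [numerator 0, gcd > 1]
Second factor (4201/3179):
(4201/3179)
  = (1022/3179)    [4201 ≡ 1022 mod 3179]
  = -(511/3179)    [3179 ≡ 3 mod 8 ⇒ (2/3179) = -1]
  = (3179/511)    [QR: both ≡ 3 mod 4, sign flips]
  = (113/511)    [3179 ≡ 113 mod 511]
  = (511/113)    [QR: 113 ≡ 1 mod 4, sign kept]
  = (59/113)    [511 ≡ 59 mod 113]
  = (113/59)    [QR: 113 ≡ 1 mod 4, sign kept]
  = (54/59)    [113 ≡ 54 mod 59]
  = -(27/59)    [59 ≡ 3 mod 8 ⇒ (2/59) = -1]
  = (59/27)    [QR: both ≡ 3 mod 4, sign flips]
  = (5/27)    [59 ≡ 5 mod 27]
  = (27/5)    [QR: 5 ≡ 1 mod 4, sign kept]
  = (2/5)    [27 ≡ 2 mod 5]
  = -(1/5)    [5 ≡ 5 mod 8 ⇒ (2/5) = -1]
  = -1    [(1/5) = 1]
Product: (0)·(-1) = 0.

0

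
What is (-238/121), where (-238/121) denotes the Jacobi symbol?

(-238/121)
  = (4/121)    [-238 ≡ 4 mod 121]
  = (1/121)    [121 ≡ 1 mod 8 ⇒ (2/121)^2 = +1]
  = 1    [(1/121) = 1]

1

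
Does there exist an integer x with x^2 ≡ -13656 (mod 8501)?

(-13656/8501)
  = (13656/8501)    [8501 ≡ 1 mod 4 ⇒ (-1/8501) = +1]
  = (5155/8501)    [13656 ≡ 5155 mod 8501]
  = (8501/5155)    [QR: 8501 ≡ 1 mod 4, sign kept]
  = (3346/5155)    [8501 ≡ 3346 mod 5155]
  = -(1673/5155)    [5155 ≡ 3 mod 8 ⇒ (2/5155) = -1]
  = -(5155/1673)    [QR: 1673 ≡ 1 mod 4, sign kept]
  = -(136/1673)    [5155 ≡ 136 mod 1673]
  = -(17/1673)    [1673 ≡ 1 mod 8 ⇒ (2/1673)^3 = +1]
  = -(1673/17)    [QR: 17 ≡ 1 mod 4, sign kept]
  = -(7/17)    [1673 ≡ 7 mod 17]
  = -(17/7)    [QR: 17 ≡ 1 mod 4, sign kept]
  = -(3/7)    [17 ≡ 3 mod 7]
  = (7/3)    [QR: both ≡ 3 mod 4, sign flips]
  = (1/3)    [7 ≡ 1 mod 3]
  = 1    [(1/3) = 1]
The Legendre symbol is 1, so x^2 ≡ -13656 (mod 8501) has solution.

yes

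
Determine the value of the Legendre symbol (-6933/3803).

1

(-6933/3803)
  = (673/3803)    [-6933 ≡ 673 mod 3803]
  = (3803/673)    [QR: 673 ≡ 1 mod 4, sign kept]
  = (438/673)    [3803 ≡ 438 mod 673]
  = (219/673)    [673 ≡ 1 mod 8 ⇒ (2/673) = +1]
  = (673/219)    [QR: 673 ≡ 1 mod 4, sign kept]
  = (16/219)    [673 ≡ 16 mod 219]
  = (1/219)    [219 ≡ 3 mod 8 ⇒ (2/219)^4 = +1]
  = 1    [(1/219) = 1]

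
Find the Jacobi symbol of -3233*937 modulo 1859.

-1

By multiplicativity, (-3233·937/1859) = (-3233/1859)·(937/1859).
First factor (-3233/1859):
Reduce the numerator: -3233 ≡ 485 (mod 1859), so (-3233/1859) = (485/1859).
485 ≡ 1 (mod 4), so quadratic reciprocity gives (485/1859) = (1859/485). Reduce: 1859 ≡ 404 (mod 485). Now have (404/485).
Factor out 2: 404 = 2^2·101. Since 485 ≡ 5 (mod 8), (2/485) = -1, and (2/485)^2 = +1. Now have (101/485).
101 ≡ 1 (mod 4), so quadratic reciprocity gives (101/485) = (485/101). Reduce: 485 ≡ 81 (mod 101). Now have (81/101).
81 ≡ 1 (mod 4), so quadratic reciprocity gives (81/101) = (101/81). Reduce: 101 ≡ 20 (mod 81). Now have (20/81).
Factor out 2: 20 = 2^2·5. Since 81 ≡ 1 (mod 8), (2/81) = +1, and (2/81)^2 = +1. Now have (5/81).
5 ≡ 1 (mod 4), so quadratic reciprocity gives (5/81) = (81/5). Reduce: 81 ≡ 1 (mod 5). Now have (1/5).
(1/5) = 1. Collecting the sign factors: 1.
Second factor (937/1859):
937 ≡ 1 (mod 4), so quadratic reciprocity gives (937/1859) = (1859/937). Reduce: 1859 ≡ 922 (mod 937). Now have (922/937).
Factor out 2: 922 = 2·461. Since 937 ≡ 1 (mod 8), (2/937) = +1. Now have (461/937).
461 ≡ 1 (mod 4), so quadratic reciprocity gives (461/937) = (937/461). Reduce: 937 ≡ 15 (mod 461). Now have (15/461).
461 ≡ 1 (mod 4), so quadratic reciprocity gives (15/461) = (461/15). Reduce: 461 ≡ 11 (mod 15). Now have (11/15).
Both 11 ≡ 3 and 15 ≡ 3 (mod 4), so reciprocity gives (11/15) = -(15/11). Reduce: 15 ≡ 4 (mod 11). Now have -(4/11).
Factor out 2: 4 = 2^2. Since 11 ≡ 3 (mod 8), (2/11) = -1, and (2/11)^2 = +1. Now have -(1/11).
(1/11) = 1. Collecting the sign factors: -1.
Product: (1)·(-1) = -1.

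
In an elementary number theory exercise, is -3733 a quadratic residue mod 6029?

Pull out -1: (-3733/6029) = (-1/6029)·(3733/6029). Since 6029 ≡ 1 (mod 4), (-1/6029) = +1. Now have (3733/6029).
3733 ≡ 1 (mod 4), so quadratic reciprocity gives (3733/6029) = (6029/3733). Reduce: 6029 ≡ 2296 (mod 3733). Now have (2296/3733).
Factor out 2: 2296 = 2^3·287. Since 3733 ≡ 5 (mod 8), (2/3733) = -1, and (2/3733)^3 = -1. Now have -(287/3733).
3733 ≡ 1 (mod 4), so quadratic reciprocity gives (287/3733) = (3733/287). Reduce: 3733 ≡ 2 (mod 287). Now have -(2/287).
Factor out 2: 2 = 2. Since 287 ≡ 7 (mod 8), (2/287) = +1. Now have -(1/287).
(1/287) = 1. Collecting the sign factors: -1.
(-3733/6029) = -1, and 6029 is prime, so -3733 is not a quadratic residue mod 6029.

no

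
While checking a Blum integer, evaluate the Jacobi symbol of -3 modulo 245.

Pull out -1: (-3/245) = (-1/245)·(3/245). Since 245 ≡ 1 (mod 4), (-1/245) = +1. Now have (3/245).
245 ≡ 1 (mod 4), so quadratic reciprocity gives (3/245) = (245/3). Reduce: 245 ≡ 2 (mod 3). Now have (2/3).
Factor out 2: 2 = 2. Since 3 ≡ 3 (mod 8), (2/3) = -1. Now have -(1/3).
(1/3) = 1. Collecting the sign factors: -1.

-1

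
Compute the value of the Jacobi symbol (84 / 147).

0

Factor out 2: 84 = 2^2·21. Since 147 ≡ 3 (mod 8), (2 / 147) = -1, and (2 / 147)^2 = +1. Now have (21 / 147).
21 ≡ 1 (mod 4), so quadratic reciprocity gives (21 / 147) = (147 / 21). Reduce: 147 ≡ 0 (mod 21). Now have (0 / 21).
The numerator is now 0 with denominator 21 > 1: the symbol is 0.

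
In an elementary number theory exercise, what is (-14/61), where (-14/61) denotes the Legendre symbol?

Reduce the numerator: -14 ≡ 47 (mod 61), so (-14/61) = (47/61).
61 ≡ 1 (mod 4), so quadratic reciprocity gives (47/61) = (61/47). Reduce: 61 ≡ 14 (mod 47). Now have (14/47).
Factor out 2: 14 = 2·7. Since 47 ≡ 7 (mod 8), (2/47) = +1. Now have (7/47).
Both 7 ≡ 3 and 47 ≡ 3 (mod 4), so reciprocity gives (7/47) = -(47/7). Reduce: 47 ≡ 5 (mod 7). Now have -(5/7).
5 ≡ 1 (mod 4), so quadratic reciprocity gives (5/7) = (7/5). Reduce: 7 ≡ 2 (mod 5). Now have -(2/5).
Factor out 2: 2 = 2. Since 5 ≡ 5 (mod 8), (2/5) = -1. Now have (1/5).
(1/5) = 1. Collecting the sign factors: 1.

1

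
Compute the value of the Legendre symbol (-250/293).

1

(-250/293)
  = (250/293)    [293 ≡ 1 mod 4 ⇒ (-1/293) = +1]
  = -(125/293)    [293 ≡ 5 mod 8 ⇒ (2/293) = -1]
  = -(293/125)    [QR: 125 ≡ 1 mod 4, sign kept]
  = -(43/125)    [293 ≡ 43 mod 125]
  = -(125/43)    [QR: 125 ≡ 1 mod 4, sign kept]
  = -(39/43)    [125 ≡ 39 mod 43]
  = (43/39)    [QR: both ≡ 3 mod 4, sign flips]
  = (4/39)    [43 ≡ 4 mod 39]
  = (1/39)    [39 ≡ 7 mod 8 ⇒ (2/39)^2 = +1]
  = 1    [(1/39) = 1]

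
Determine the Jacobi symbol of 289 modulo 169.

1

Reduce the numerator: 289 ≡ 120 (mod 169), so (289/169) = (120/169).
Factor out 2: 120 = 2^3·15. Since 169 ≡ 1 (mod 8), (2/169) = +1, and (2/169)^3 = +1. Now have (15/169).
169 ≡ 1 (mod 4), so quadratic reciprocity gives (15/169) = (169/15). Reduce: 169 ≡ 4 (mod 15). Now have (4/15).
Factor out 2: 4 = 2^2. Since 15 ≡ 7 (mod 8), (2/15) = +1, and (2/15)^2 = +1. Now have (1/15).
(1/15) = 1. Collecting the sign factors: 1.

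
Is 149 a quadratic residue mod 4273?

no

(149/4273)
  = (4273/149)    [QR: 149 ≡ 1 mod 4, sign kept]
  = (101/149)    [4273 ≡ 101 mod 149]
  = (149/101)    [QR: 101 ≡ 1 mod 4, sign kept]
  = (48/101)    [149 ≡ 48 mod 101]
  = (3/101)    [101 ≡ 5 mod 8 ⇒ (2/101)^4 = +1]
  = (101/3)    [QR: 101 ≡ 1 mod 4, sign kept]
  = (2/3)    [101 ≡ 2 mod 3]
  = -(1/3)    [3 ≡ 3 mod 8 ⇒ (2/3) = -1]
  = -1    [(1/3) = 1]
(149/4273) = -1, and 4273 is prime, so 149 is not a quadratic residue mod 4273.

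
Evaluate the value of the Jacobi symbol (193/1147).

-1

193 ≡ 1 (mod 4), so quadratic reciprocity gives (193/1147) = (1147/193). Reduce: 1147 ≡ 182 (mod 193). Now have (182/193).
Factor out 2: 182 = 2·91. Since 193 ≡ 1 (mod 8), (2/193) = +1. Now have (91/193).
193 ≡ 1 (mod 4), so quadratic reciprocity gives (91/193) = (193/91). Reduce: 193 ≡ 11 (mod 91). Now have (11/91).
Both 11 ≡ 3 and 91 ≡ 3 (mod 4), so reciprocity gives (11/91) = -(91/11). Reduce: 91 ≡ 3 (mod 11). Now have -(3/11).
Both 3 ≡ 3 and 11 ≡ 3 (mod 4), so reciprocity gives (3/11) = -(11/3). Reduce: 11 ≡ 2 (mod 3). Now have (2/3).
Factor out 2: 2 = 2. Since 3 ≡ 3 (mod 8), (2/3) = -1. Now have -(1/3).
(1/3) = 1. Collecting the sign factors: -1.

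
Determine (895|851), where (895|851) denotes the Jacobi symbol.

-1

Reduce the numerator: 895 ≡ 44 (mod 851), so (895|851) = (44|851).
Factor out 2: 44 = 2^2·11. Since 851 ≡ 3 (mod 8), (2|851) = -1, and (2|851)^2 = +1. Now have (11|851).
Both 11 ≡ 3 and 851 ≡ 3 (mod 4), so reciprocity gives (11|851) = -(851|11). Reduce: 851 ≡ 4 (mod 11). Now have -(4|11).
Factor out 2: 4 = 2^2. Since 11 ≡ 3 (mod 8), (2|11) = -1, and (2|11)^2 = +1. Now have -(1|11).
(1|11) = 1. Collecting the sign factors: -1.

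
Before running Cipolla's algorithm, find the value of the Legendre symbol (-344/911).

(-344/911)
  = (567/911)    [-344 ≡ 567 mod 911]
  = -(911/567)    [QR: both ≡ 3 mod 4, sign flips]
  = -(344/567)    [911 ≡ 344 mod 567]
  = -(43/567)    [567 ≡ 7 mod 8 ⇒ (2/567)^3 = +1]
  = (567/43)    [QR: both ≡ 3 mod 4, sign flips]
  = (8/43)    [567 ≡ 8 mod 43]
  = -(1/43)    [43 ≡ 3 mod 8 ⇒ (2/43)^3 = -1]
  = -1    [(1/43) = 1]

-1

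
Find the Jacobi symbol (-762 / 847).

1

(-762 / 847)
  = (85 / 847)    [-762 ≡ 85 mod 847]
  = (847 / 85)    [QR: 85 ≡ 1 mod 4, sign kept]
  = (82 / 85)    [847 ≡ 82 mod 85]
  = -(41 / 85)    [85 ≡ 5 mod 8 ⇒ (2 / 85) = -1]
  = -(85 / 41)    [QR: 41 ≡ 1 mod 4, sign kept]
  = -(3 / 41)    [85 ≡ 3 mod 41]
  = -(41 / 3)    [QR: 41 ≡ 1 mod 4, sign kept]
  = -(2 / 3)    [41 ≡ 2 mod 3]
  = (1 / 3)    [3 ≡ 3 mod 8 ⇒ (2 / 3) = -1]
  = 1    [(1 / 3) = 1]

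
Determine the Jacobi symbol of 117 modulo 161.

(117/161)
  = (161/117)    [QR: 117 ≡ 1 mod 4, sign kept]
  = (44/117)    [161 ≡ 44 mod 117]
  = (11/117)    [117 ≡ 5 mod 8 ⇒ (2/117)^2 = +1]
  = (117/11)    [QR: 117 ≡ 1 mod 4, sign kept]
  = (7/11)    [117 ≡ 7 mod 11]
  = -(11/7)    [QR: both ≡ 3 mod 4, sign flips]
  = -(4/7)    [11 ≡ 4 mod 7]
  = -(1/7)    [7 ≡ 7 mod 8 ⇒ (2/7)^2 = +1]
  = -1    [(1/7) = 1]

-1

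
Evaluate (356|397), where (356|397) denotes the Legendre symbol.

Factor out 2: 356 = 2^2·89. Since 397 ≡ 5 (mod 8), (2|397) = -1, and (2|397)^2 = +1. Now have (89|397).
89 ≡ 1 (mod 4), so quadratic reciprocity gives (89|397) = (397|89). Reduce: 397 ≡ 41 (mod 89). Now have (41|89).
41 ≡ 1 (mod 4), so quadratic reciprocity gives (41|89) = (89|41). Reduce: 89 ≡ 7 (mod 41). Now have (7|41).
41 ≡ 1 (mod 4), so quadratic reciprocity gives (7|41) = (41|7). Reduce: 41 ≡ 6 (mod 7). Now have (6|7).
Factor out 2: 6 = 2·3. Since 7 ≡ 7 (mod 8), (2|7) = +1. Now have (3|7).
Both 3 ≡ 3 and 7 ≡ 3 (mod 4), so reciprocity gives (3|7) = -(7|3). Reduce: 7 ≡ 1 (mod 3). Now have -(1|3).
(1|3) = 1. Collecting the sign factors: -1.

-1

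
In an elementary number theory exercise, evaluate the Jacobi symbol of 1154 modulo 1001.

(1154|1001)
  = (153|1001)    [1154 ≡ 153 mod 1001]
  = (1001|153)    [QR: 153 ≡ 1 mod 4, sign kept]
  = (83|153)    [1001 ≡ 83 mod 153]
  = (153|83)    [QR: 153 ≡ 1 mod 4, sign kept]
  = (70|83)    [153 ≡ 70 mod 83]
  = -(35|83)    [83 ≡ 3 mod 8 ⇒ (2|83) = -1]
  = (83|35)    [QR: both ≡ 3 mod 4, sign flips]
  = (13|35)    [83 ≡ 13 mod 35]
  = (35|13)    [QR: 13 ≡ 1 mod 4, sign kept]
  = (9|13)    [35 ≡ 9 mod 13]
  = (13|9)    [QR: 9 ≡ 1 mod 4, sign kept]
  = (4|9)    [13 ≡ 4 mod 9]
  = (1|9)    [9 ≡ 1 mod 8 ⇒ (2|9)^2 = +1]
  = 1    [(1|9) = 1]

1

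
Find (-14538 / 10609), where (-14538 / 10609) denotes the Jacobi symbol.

Pull out -1: (-14538 / 10609) = (-1 / 10609)·(14538 / 10609). Since 10609 ≡ 1 (mod 4), (-1 / 10609) = +1. Now have (14538 / 10609).
Reduce the numerator: 14538 ≡ 3929 (mod 10609), so (14538 / 10609) = (3929 / 10609).
3929 ≡ 1 (mod 4), so quadratic reciprocity gives (3929 / 10609) = (10609 / 3929). Reduce: 10609 ≡ 2751 (mod 3929). Now have (2751 / 3929).
3929 ≡ 1 (mod 4), so quadratic reciprocity gives (2751 / 3929) = (3929 / 2751). Reduce: 3929 ≡ 1178 (mod 2751). Now have (1178 / 2751).
Factor out 2: 1178 = 2·589. Since 2751 ≡ 7 (mod 8), (2 / 2751) = +1. Now have (589 / 2751).
589 ≡ 1 (mod 4), so quadratic reciprocity gives (589 / 2751) = (2751 / 589). Reduce: 2751 ≡ 395 (mod 589). Now have (395 / 589).
589 ≡ 1 (mod 4), so quadratic reciprocity gives (395 / 589) = (589 / 395). Reduce: 589 ≡ 194 (mod 395). Now have (194 / 395).
Factor out 2: 194 = 2·97. Since 395 ≡ 3 (mod 8), (2 / 395) = -1. Now have -(97 / 395).
97 ≡ 1 (mod 4), so quadratic reciprocity gives (97 / 395) = (395 / 97). Reduce: 395 ≡ 7 (mod 97). Now have -(7 / 97).
97 ≡ 1 (mod 4), so quadratic reciprocity gives (7 / 97) = (97 / 7). Reduce: 97 ≡ 6 (mod 7). Now have -(6 / 7).
Factor out 2: 6 = 2·3. Since 7 ≡ 7 (mod 8), (2 / 7) = +1. Now have -(3 / 7).
Both 3 ≡ 3 and 7 ≡ 3 (mod 4), so reciprocity gives (3 / 7) = -(7 / 3). Reduce: 7 ≡ 1 (mod 3). Now have (1 / 3).
(1 / 3) = 1. Collecting the sign factors: 1.

1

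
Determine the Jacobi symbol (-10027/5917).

-1

Reduce the numerator: -10027 ≡ 1807 (mod 5917), so (-10027/5917) = (1807/5917).
5917 ≡ 1 (mod 4), so quadratic reciprocity gives (1807/5917) = (5917/1807). Reduce: 5917 ≡ 496 (mod 1807). Now have (496/1807).
Factor out 2: 496 = 2^4·31. Since 1807 ≡ 7 (mod 8), (2/1807) = +1, and (2/1807)^4 = +1. Now have (31/1807).
Both 31 ≡ 3 and 1807 ≡ 3 (mod 4), so reciprocity gives (31/1807) = -(1807/31). Reduce: 1807 ≡ 9 (mod 31). Now have -(9/31).
9 ≡ 1 (mod 4), so quadratic reciprocity gives (9/31) = (31/9). Reduce: 31 ≡ 4 (mod 9). Now have -(4/9).
Factor out 2: 4 = 2^2. Since 9 ≡ 1 (mod 8), (2/9) = +1, and (2/9)^2 = +1. Now have -(1/9).
(1/9) = 1. Collecting the sign factors: -1.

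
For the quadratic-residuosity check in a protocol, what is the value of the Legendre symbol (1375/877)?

1

(1375/877)
  = (498/877)    [1375 ≡ 498 mod 877]
  = -(249/877)    [877 ≡ 5 mod 8 ⇒ (2/877) = -1]
  = -(877/249)    [QR: 249 ≡ 1 mod 4, sign kept]
  = -(130/249)    [877 ≡ 130 mod 249]
  = -(65/249)    [249 ≡ 1 mod 8 ⇒ (2/249) = +1]
  = -(249/65)    [QR: 65 ≡ 1 mod 4, sign kept]
  = -(54/65)    [249 ≡ 54 mod 65]
  = -(27/65)    [65 ≡ 1 mod 8 ⇒ (2/65) = +1]
  = -(65/27)    [QR: 65 ≡ 1 mod 4, sign kept]
  = -(11/27)    [65 ≡ 11 mod 27]
  = (27/11)    [QR: both ≡ 3 mod 4, sign flips]
  = (5/11)    [27 ≡ 5 mod 11]
  = (11/5)    [QR: 5 ≡ 1 mod 4, sign kept]
  = (1/5)    [11 ≡ 1 mod 5]
  = 1    [(1/5) = 1]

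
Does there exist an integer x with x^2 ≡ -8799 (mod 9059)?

no

Reduce the numerator: -8799 ≡ 260 (mod 9059), so (-8799/9059) = (260/9059).
Factor out 2: 260 = 2^2·65. Since 9059 ≡ 3 (mod 8), (2/9059) = -1, and (2/9059)^2 = +1. Now have (65/9059).
65 ≡ 1 (mod 4), so quadratic reciprocity gives (65/9059) = (9059/65). Reduce: 9059 ≡ 24 (mod 65). Now have (24/65).
Factor out 2: 24 = 2^3·3. Since 65 ≡ 1 (mod 8), (2/65) = +1, and (2/65)^3 = +1. Now have (3/65).
65 ≡ 1 (mod 4), so quadratic reciprocity gives (3/65) = (65/3). Reduce: 65 ≡ 2 (mod 3). Now have (2/3).
Factor out 2: 2 = 2. Since 3 ≡ 3 (mod 8), (2/3) = -1. Now have -(1/3).
(1/3) = 1. Collecting the sign factors: -1.
(-8799/9059) = -1, and 9059 is prime, so -8799 is not a quadratic residue mod 9059.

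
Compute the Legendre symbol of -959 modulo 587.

-1

(-959 / 587)
  = (215 / 587)    [-959 ≡ 215 mod 587]
  = -(587 / 215)    [QR: both ≡ 3 mod 4, sign flips]
  = -(157 / 215)    [587 ≡ 157 mod 215]
  = -(215 / 157)    [QR: 157 ≡ 1 mod 4, sign kept]
  = -(58 / 157)    [215 ≡ 58 mod 157]
  = (29 / 157)    [157 ≡ 5 mod 8 ⇒ (2 / 157) = -1]
  = (157 / 29)    [QR: 29 ≡ 1 mod 4, sign kept]
  = (12 / 29)    [157 ≡ 12 mod 29]
  = (3 / 29)    [29 ≡ 5 mod 8 ⇒ (2 / 29)^2 = +1]
  = (29 / 3)    [QR: 29 ≡ 1 mod 4, sign kept]
  = (2 / 3)    [29 ≡ 2 mod 3]
  = -(1 / 3)    [3 ≡ 3 mod 8 ⇒ (2 / 3) = -1]
  = -1    [(1 / 3) = 1]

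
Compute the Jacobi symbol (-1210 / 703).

1

Reduce the numerator: -1210 ≡ 196 (mod 703), so (-1210 / 703) = (196 / 703).
Factor out 2: 196 = 2^2·49. Since 703 ≡ 7 (mod 8), (2 / 703) = +1, and (2 / 703)^2 = +1. Now have (49 / 703).
49 ≡ 1 (mod 4), so quadratic reciprocity gives (49 / 703) = (703 / 49). Reduce: 703 ≡ 17 (mod 49). Now have (17 / 49).
17 ≡ 1 (mod 4), so quadratic reciprocity gives (17 / 49) = (49 / 17). Reduce: 49 ≡ 15 (mod 17). Now have (15 / 17).
17 ≡ 1 (mod 4), so quadratic reciprocity gives (15 / 17) = (17 / 15). Reduce: 17 ≡ 2 (mod 15). Now have (2 / 15).
Factor out 2: 2 = 2. Since 15 ≡ 7 (mod 8), (2 / 15) = +1. Now have (1 / 15).
(1 / 15) = 1. Collecting the sign factors: 1.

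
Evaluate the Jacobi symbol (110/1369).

(110/1369)
  = (55/1369)    [1369 ≡ 1 mod 8 ⇒ (2/1369) = +1]
  = (1369/55)    [QR: 1369 ≡ 1 mod 4, sign kept]
  = (49/55)    [1369 ≡ 49 mod 55]
  = (55/49)    [QR: 49 ≡ 1 mod 4, sign kept]
  = (6/49)    [55 ≡ 6 mod 49]
  = (3/49)    [49 ≡ 1 mod 8 ⇒ (2/49) = +1]
  = (49/3)    [QR: 49 ≡ 1 mod 4, sign kept]
  = (1/3)    [49 ≡ 1 mod 3]
  = 1    [(1/3) = 1]

1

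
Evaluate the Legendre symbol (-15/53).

Reduce the numerator: -15 ≡ 38 (mod 53), so (-15/53) = (38/53).
Factor out 2: 38 = 2·19. Since 53 ≡ 5 (mod 8), (2/53) = -1. Now have -(19/53).
53 ≡ 1 (mod 4), so quadratic reciprocity gives (19/53) = (53/19). Reduce: 53 ≡ 15 (mod 19). Now have -(15/19).
Both 15 ≡ 3 and 19 ≡ 3 (mod 4), so reciprocity gives (15/19) = -(19/15). Reduce: 19 ≡ 4 (mod 15). Now have (4/15).
Factor out 2: 4 = 2^2. Since 15 ≡ 7 (mod 8), (2/15) = +1, and (2/15)^2 = +1. Now have (1/15).
(1/15) = 1. Collecting the sign factors: 1.

1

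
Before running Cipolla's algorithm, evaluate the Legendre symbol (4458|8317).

Factor out 2: 4458 = 2·2229. Since 8317 ≡ 5 (mod 8), (2|8317) = -1. Now have -(2229|8317).
2229 ≡ 1 (mod 4), so quadratic reciprocity gives (2229|8317) = (8317|2229). Reduce: 8317 ≡ 1630 (mod 2229). Now have -(1630|2229).
Factor out 2: 1630 = 2·815. Since 2229 ≡ 5 (mod 8), (2|2229) = -1. Now have (815|2229).
2229 ≡ 1 (mod 4), so quadratic reciprocity gives (815|2229) = (2229|815). Reduce: 2229 ≡ 599 (mod 815). Now have (599|815).
Both 599 ≡ 3 and 815 ≡ 3 (mod 4), so reciprocity gives (599|815) = -(815|599). Reduce: 815 ≡ 216 (mod 599). Now have -(216|599).
Factor out 2: 216 = 2^3·27. Since 599 ≡ 7 (mod 8), (2|599) = +1, and (2|599)^3 = +1. Now have -(27|599).
Both 27 ≡ 3 and 599 ≡ 3 (mod 4), so reciprocity gives (27|599) = -(599|27). Reduce: 599 ≡ 5 (mod 27). Now have (5|27).
5 ≡ 1 (mod 4), so quadratic reciprocity gives (5|27) = (27|5). Reduce: 27 ≡ 2 (mod 5). Now have (2|5).
Factor out 2: 2 = 2. Since 5 ≡ 5 (mod 8), (2|5) = -1. Now have -(1|5).
(1|5) = 1. Collecting the sign factors: -1.

-1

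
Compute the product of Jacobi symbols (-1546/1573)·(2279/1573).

By multiplicativity, (-1546·2279/1573) = (-1546/1573)·(2279/1573).
First factor (-1546/1573):
(-1546/1573)
  = (27/1573)    [-1546 ≡ 27 mod 1573]
  = (1573/27)    [QR: 1573 ≡ 1 mod 4, sign kept]
  = (7/27)    [1573 ≡ 7 mod 27]
  = -(27/7)    [QR: both ≡ 3 mod 4, sign flips]
  = -(6/7)    [27 ≡ 6 mod 7]
  = -(3/7)    [7 ≡ 7 mod 8 ⇒ (2/7) = +1]
  = (7/3)    [QR: both ≡ 3 mod 4, sign flips]
  = (1/3)    [7 ≡ 1 mod 3]
  = 1    [(1/3) = 1]
Second factor (2279/1573):
(2279/1573)
  = (706/1573)    [2279 ≡ 706 mod 1573]
  = -(353/1573)    [1573 ≡ 5 mod 8 ⇒ (2/1573) = -1]
  = -(1573/353)    [QR: 353 ≡ 1 mod 4, sign kept]
  = -(161/353)    [1573 ≡ 161 mod 353]
  = -(353/161)    [QR: 161 ≡ 1 mod 4, sign kept]
  = -(31/161)    [353 ≡ 31 mod 161]
  = -(161/31)    [QR: 161 ≡ 1 mod 4, sign kept]
  = -(6/31)    [161 ≡ 6 mod 31]
  = -(3/31)    [31 ≡ 7 mod 8 ⇒ (2/31) = +1]
  = (31/3)    [QR: both ≡ 3 mod 4, sign flips]
  = (1/3)    [31 ≡ 1 mod 3]
  = 1    [(1/3) = 1]
Product: (1)·(1) = 1.

1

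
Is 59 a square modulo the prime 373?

yes

373 ≡ 1 (mod 4), so quadratic reciprocity gives (59/373) = (373/59). Reduce: 373 ≡ 19 (mod 59). Now have (19/59).
Both 19 ≡ 3 and 59 ≡ 3 (mod 4), so reciprocity gives (19/59) = -(59/19). Reduce: 59 ≡ 2 (mod 19). Now have -(2/19).
Factor out 2: 2 = 2. Since 19 ≡ 3 (mod 8), (2/19) = -1. Now have (1/19).
(1/19) = 1. Collecting the sign factors: 1.
The Legendre symbol is 1, so x^2 ≡ 59 (mod 373) has solution.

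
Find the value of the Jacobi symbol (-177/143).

(-177/143)
  = (109/143)    [-177 ≡ 109 mod 143]
  = (143/109)    [QR: 109 ≡ 1 mod 4, sign kept]
  = (34/109)    [143 ≡ 34 mod 109]
  = -(17/109)    [109 ≡ 5 mod 8 ⇒ (2/109) = -1]
  = -(109/17)    [QR: 17 ≡ 1 mod 4, sign kept]
  = -(7/17)    [109 ≡ 7 mod 17]
  = -(17/7)    [QR: 17 ≡ 1 mod 4, sign kept]
  = -(3/7)    [17 ≡ 3 mod 7]
  = (7/3)    [QR: both ≡ 3 mod 4, sign flips]
  = (1/3)    [7 ≡ 1 mod 3]
  = 1    [(1/3) = 1]

1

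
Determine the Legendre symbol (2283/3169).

1

3169 ≡ 1 (mod 4), so quadratic reciprocity gives (2283/3169) = (3169/2283). Reduce: 3169 ≡ 886 (mod 2283). Now have (886/2283).
Factor out 2: 886 = 2·443. Since 2283 ≡ 3 (mod 8), (2/2283) = -1. Now have -(443/2283).
Both 443 ≡ 3 and 2283 ≡ 3 (mod 4), so reciprocity gives (443/2283) = -(2283/443). Reduce: 2283 ≡ 68 (mod 443). Now have (68/443).
Factor out 2: 68 = 2^2·17. Since 443 ≡ 3 (mod 8), (2/443) = -1, and (2/443)^2 = +1. Now have (17/443).
17 ≡ 1 (mod 4), so quadratic reciprocity gives (17/443) = (443/17). Reduce: 443 ≡ 1 (mod 17). Now have (1/17).
(1/17) = 1. Collecting the sign factors: 1.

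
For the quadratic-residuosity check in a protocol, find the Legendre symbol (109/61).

Reduce the numerator: 109 ≡ 48 (mod 61), so (109/61) = (48/61).
Factor out 2: 48 = 2^4·3. Since 61 ≡ 5 (mod 8), (2/61) = -1, and (2/61)^4 = +1. Now have (3/61).
61 ≡ 1 (mod 4), so quadratic reciprocity gives (3/61) = (61/3). Reduce: 61 ≡ 1 (mod 3). Now have (1/3).
(1/3) = 1. Collecting the sign factors: 1.

1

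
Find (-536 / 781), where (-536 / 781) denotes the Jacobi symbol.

1

(-536 / 781)
  = (536 / 781)    [781 ≡ 1 mod 4 ⇒ (-1 / 781) = +1]
  = -(67 / 781)    [781 ≡ 5 mod 8 ⇒ (2 / 781)^3 = -1]
  = -(781 / 67)    [QR: 781 ≡ 1 mod 4, sign kept]
  = -(44 / 67)    [781 ≡ 44 mod 67]
  = -(11 / 67)    [67 ≡ 3 mod 8 ⇒ (2 / 67)^2 = +1]
  = (67 / 11)    [QR: both ≡ 3 mod 4, sign flips]
  = (1 / 11)    [67 ≡ 1 mod 11]
  = 1    [(1 / 11) = 1]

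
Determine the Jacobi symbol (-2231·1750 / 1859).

By multiplicativity, (-2231·1750 / 1859) = (-2231 / 1859)·(1750 / 1859).
First factor (-2231 / 1859):
Reduce the numerator: -2231 ≡ 1487 (mod 1859), so (-2231 / 1859) = (1487 / 1859).
Both 1487 ≡ 3 and 1859 ≡ 3 (mod 4), so reciprocity gives (1487 / 1859) = -(1859 / 1487). Reduce: 1859 ≡ 372 (mod 1487). Now have -(372 / 1487).
Factor out 2: 372 = 2^2·93. Since 1487 ≡ 7 (mod 8), (2 / 1487) = +1, and (2 / 1487)^2 = +1. Now have -(93 / 1487).
93 ≡ 1 (mod 4), so quadratic reciprocity gives (93 / 1487) = (1487 / 93). Reduce: 1487 ≡ 92 (mod 93). Now have -(92 / 93).
Factor out 2: 92 = 2^2·23. Since 93 ≡ 5 (mod 8), (2 / 93) = -1, and (2 / 93)^2 = +1. Now have -(23 / 93).
93 ≡ 1 (mod 4), so quadratic reciprocity gives (23 / 93) = (93 / 23). Reduce: 93 ≡ 1 (mod 23). Now have -(1 / 23).
(1 / 23) = 1. Collecting the sign factors: -1.
Second factor (1750 / 1859):
Factor out 2: 1750 = 2·875. Since 1859 ≡ 3 (mod 8), (2 / 1859) = -1. Now have -(875 / 1859).
Both 875 ≡ 3 and 1859 ≡ 3 (mod 4), so reciprocity gives (875 / 1859) = -(1859 / 875). Reduce: 1859 ≡ 109 (mod 875). Now have (109 / 875).
109 ≡ 1 (mod 4), so quadratic reciprocity gives (109 / 875) = (875 / 109). Reduce: 875 ≡ 3 (mod 109). Now have (3 / 109).
109 ≡ 1 (mod 4), so quadratic reciprocity gives (3 / 109) = (109 / 3). Reduce: 109 ≡ 1 (mod 3). Now have (1 / 3).
(1 / 3) = 1. Collecting the sign factors: 1.
Product: (-1)·(1) = -1.

-1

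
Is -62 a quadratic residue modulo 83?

yes

Pull out -1: (-62|83) = (-1|83)·(62|83). Since 83 ≡ 3 (mod 4), (-1|83) = -1. Now have -(62|83).
Factor out 2: 62 = 2·31. Since 83 ≡ 3 (mod 8), (2|83) = -1. Now have (31|83).
Both 31 ≡ 3 and 83 ≡ 3 (mod 4), so reciprocity gives (31|83) = -(83|31). Reduce: 83 ≡ 21 (mod 31). Now have -(21|31).
21 ≡ 1 (mod 4), so quadratic reciprocity gives (21|31) = (31|21). Reduce: 31 ≡ 10 (mod 21). Now have -(10|21).
Factor out 2: 10 = 2·5. Since 21 ≡ 5 (mod 8), (2|21) = -1. Now have (5|21).
5 ≡ 1 (mod 4), so quadratic reciprocity gives (5|21) = (21|5). Reduce: 21 ≡ 1 (mod 5). Now have (1|5).
(1|5) = 1. Collecting the sign factors: 1.
The Legendre symbol is 1, so x^2 ≡ -62 (mod 83) has solution.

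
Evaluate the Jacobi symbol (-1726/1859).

Reduce the numerator: -1726 ≡ 133 (mod 1859), so (-1726/1859) = (133/1859).
133 ≡ 1 (mod 4), so quadratic reciprocity gives (133/1859) = (1859/133). Reduce: 1859 ≡ 130 (mod 133). Now have (130/133).
Factor out 2: 130 = 2·65. Since 133 ≡ 5 (mod 8), (2/133) = -1. Now have -(65/133).
65 ≡ 1 (mod 4), so quadratic reciprocity gives (65/133) = (133/65). Reduce: 133 ≡ 3 (mod 65). Now have -(3/65).
65 ≡ 1 (mod 4), so quadratic reciprocity gives (3/65) = (65/3). Reduce: 65 ≡ 2 (mod 3). Now have -(2/3).
Factor out 2: 2 = 2. Since 3 ≡ 3 (mod 8), (2/3) = -1. Now have (1/3).
(1/3) = 1. Collecting the sign factors: 1.

1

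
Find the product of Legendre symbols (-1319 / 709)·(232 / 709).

By multiplicativity, (-1319·232 / 709) = (-1319 / 709)·(232 / 709).
First factor (-1319 / 709):
(-1319 / 709)
  = (99 / 709)    [-1319 ≡ 99 mod 709]
  = (709 / 99)    [QR: 709 ≡ 1 mod 4, sign kept]
  = (16 / 99)    [709 ≡ 16 mod 99]
  = (1 / 99)    [99 ≡ 3 mod 8 ⇒ (2 / 99)^4 = +1]
  = 1    [(1 / 99) = 1]
Second factor (232 / 709):
(232 / 709)
  = -(29 / 709)    [709 ≡ 5 mod 8 ⇒ (2 / 709)^3 = -1]
  = -(709 / 29)    [QR: 29 ≡ 1 mod 4, sign kept]
  = -(13 / 29)    [709 ≡ 13 mod 29]
  = -(29 / 13)    [QR: 13 ≡ 1 mod 4, sign kept]
  = -(3 / 13)    [29 ≡ 3 mod 13]
  = -(13 / 3)    [QR: 13 ≡ 1 mod 4, sign kept]
  = -(1 / 3)    [13 ≡ 1 mod 3]
  = -1    [(1 / 3) = 1]
Product: (1)·(-1) = -1.

-1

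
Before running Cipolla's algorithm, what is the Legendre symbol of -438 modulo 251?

(-438 / 251)
  = -(438 / 251)    [251 ≡ 3 mod 4 ⇒ (-1 / 251) = -1]
  = -(187 / 251)    [438 ≡ 187 mod 251]
  = (251 / 187)    [QR: both ≡ 3 mod 4, sign flips]
  = (64 / 187)    [251 ≡ 64 mod 187]
  = (1 / 187)    [187 ≡ 3 mod 8 ⇒ (2 / 187)^6 = +1]
  = 1    [(1 / 187) = 1]

1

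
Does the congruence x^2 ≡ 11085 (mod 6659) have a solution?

yes

Reduce the numerator: 11085 ≡ 4426 (mod 6659), so (11085/6659) = (4426/6659).
Factor out 2: 4426 = 2·2213. Since 6659 ≡ 3 (mod 8), (2/6659) = -1. Now have -(2213/6659).
2213 ≡ 1 (mod 4), so quadratic reciprocity gives (2213/6659) = (6659/2213). Reduce: 6659 ≡ 20 (mod 2213). Now have -(20/2213).
Factor out 2: 20 = 2^2·5. Since 2213 ≡ 5 (mod 8), (2/2213) = -1, and (2/2213)^2 = +1. Now have -(5/2213).
5 ≡ 1 (mod 4), so quadratic reciprocity gives (5/2213) = (2213/5). Reduce: 2213 ≡ 3 (mod 5). Now have -(3/5).
5 ≡ 1 (mod 4), so quadratic reciprocity gives (3/5) = (5/3). Reduce: 5 ≡ 2 (mod 3). Now have -(2/3).
Factor out 2: 2 = 2. Since 3 ≡ 3 (mod 8), (2/3) = -1. Now have (1/3).
(1/3) = 1. Collecting the sign factors: 1.
(11085/6659) = 1, and 6659 is prime, so 11085 is a quadratic residue mod 6659.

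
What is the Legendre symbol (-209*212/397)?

By multiplicativity, (-209·212/397) = (-209/397)·(212/397).
First factor (-209/397):
(-209/397)
  = (209/397)    [397 ≡ 1 mod 4 ⇒ (-1/397) = +1]
  = (397/209)    [QR: 209 ≡ 1 mod 4, sign kept]
  = (188/209)    [397 ≡ 188 mod 209]
  = (47/209)    [209 ≡ 1 mod 8 ⇒ (2/209)^2 = +1]
  = (209/47)    [QR: 209 ≡ 1 mod 4, sign kept]
  = (21/47)    [209 ≡ 21 mod 47]
  = (47/21)    [QR: 21 ≡ 1 mod 4, sign kept]
  = (5/21)    [47 ≡ 5 mod 21]
  = (21/5)    [QR: 5 ≡ 1 mod 4, sign kept]
  = (1/5)    [21 ≡ 1 mod 5]
  = 1    [(1/5) = 1]
Second factor (212/397):
(212/397)
  = (53/397)    [397 ≡ 5 mod 8 ⇒ (2/397)^2 = +1]
  = (397/53)    [QR: 53 ≡ 1 mod 4, sign kept]
  = (26/53)    [397 ≡ 26 mod 53]
  = -(13/53)    [53 ≡ 5 mod 8 ⇒ (2/53) = -1]
  = -(53/13)    [QR: 13 ≡ 1 mod 4, sign kept]
  = -(1/13)    [53 ≡ 1 mod 13]
  = -1    [(1/13) = 1]
Product: (1)·(-1) = -1.

-1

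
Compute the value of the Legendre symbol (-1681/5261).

(-1681/5261)
  = (3580/5261)    [-1681 ≡ 3580 mod 5261]
  = (895/5261)    [5261 ≡ 5 mod 8 ⇒ (2/5261)^2 = +1]
  = (5261/895)    [QR: 5261 ≡ 1 mod 4, sign kept]
  = (786/895)    [5261 ≡ 786 mod 895]
  = (393/895)    [895 ≡ 7 mod 8 ⇒ (2/895) = +1]
  = (895/393)    [QR: 393 ≡ 1 mod 4, sign kept]
  = (109/393)    [895 ≡ 109 mod 393]
  = (393/109)    [QR: 109 ≡ 1 mod 4, sign kept]
  = (66/109)    [393 ≡ 66 mod 109]
  = -(33/109)    [109 ≡ 5 mod 8 ⇒ (2/109) = -1]
  = -(109/33)    [QR: 33 ≡ 1 mod 4, sign kept]
  = -(10/33)    [109 ≡ 10 mod 33]
  = -(5/33)    [33 ≡ 1 mod 8 ⇒ (2/33) = +1]
  = -(33/5)    [QR: 5 ≡ 1 mod 4, sign kept]
  = -(3/5)    [33 ≡ 3 mod 5]
  = -(5/3)    [QR: 5 ≡ 1 mod 4, sign kept]
  = -(2/3)    [5 ≡ 2 mod 3]
  = (1/3)    [3 ≡ 3 mod 8 ⇒ (2/3) = -1]
  = 1    [(1/3) = 1]

1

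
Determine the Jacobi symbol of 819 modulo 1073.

1073 ≡ 1 (mod 4), so quadratic reciprocity gives (819/1073) = (1073/819). Reduce: 1073 ≡ 254 (mod 819). Now have (254/819).
Factor out 2: 254 = 2·127. Since 819 ≡ 3 (mod 8), (2/819) = -1. Now have -(127/819).
Both 127 ≡ 3 and 819 ≡ 3 (mod 4), so reciprocity gives (127/819) = -(819/127). Reduce: 819 ≡ 57 (mod 127). Now have (57/127).
57 ≡ 1 (mod 4), so quadratic reciprocity gives (57/127) = (127/57). Reduce: 127 ≡ 13 (mod 57). Now have (13/57).
13 ≡ 1 (mod 4), so quadratic reciprocity gives (13/57) = (57/13). Reduce: 57 ≡ 5 (mod 13). Now have (5/13).
5 ≡ 1 (mod 4), so quadratic reciprocity gives (5/13) = (13/5). Reduce: 13 ≡ 3 (mod 5). Now have (3/5).
5 ≡ 1 (mod 4), so quadratic reciprocity gives (3/5) = (5/3). Reduce: 5 ≡ 2 (mod 3). Now have (2/3).
Factor out 2: 2 = 2. Since 3 ≡ 3 (mod 8), (2/3) = -1. Now have -(1/3).
(1/3) = 1. Collecting the sign factors: -1.

-1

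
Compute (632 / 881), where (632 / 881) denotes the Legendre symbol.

Factor out 2: 632 = 2^3·79. Since 881 ≡ 1 (mod 8), (2 / 881) = +1, and (2 / 881)^3 = +1. Now have (79 / 881).
881 ≡ 1 (mod 4), so quadratic reciprocity gives (79 / 881) = (881 / 79). Reduce: 881 ≡ 12 (mod 79). Now have (12 / 79).
Factor out 2: 12 = 2^2·3. Since 79 ≡ 7 (mod 8), (2 / 79) = +1, and (2 / 79)^2 = +1. Now have (3 / 79).
Both 3 ≡ 3 and 79 ≡ 3 (mod 4), so reciprocity gives (3 / 79) = -(79 / 3). Reduce: 79 ≡ 1 (mod 3). Now have -(1 / 3).
(1 / 3) = 1. Collecting the sign factors: -1.

-1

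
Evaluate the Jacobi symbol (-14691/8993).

-1

(-14691/8993)
  = (3295/8993)    [-14691 ≡ 3295 mod 8993]
  = (8993/3295)    [QR: 8993 ≡ 1 mod 4, sign kept]
  = (2403/3295)    [8993 ≡ 2403 mod 3295]
  = -(3295/2403)    [QR: both ≡ 3 mod 4, sign flips]
  = -(892/2403)    [3295 ≡ 892 mod 2403]
  = -(223/2403)    [2403 ≡ 3 mod 8 ⇒ (2/2403)^2 = +1]
  = (2403/223)    [QR: both ≡ 3 mod 4, sign flips]
  = (173/223)    [2403 ≡ 173 mod 223]
  = (223/173)    [QR: 173 ≡ 1 mod 4, sign kept]
  = (50/173)    [223 ≡ 50 mod 173]
  = -(25/173)    [173 ≡ 5 mod 8 ⇒ (2/173) = -1]
  = -(173/25)    [QR: 25 ≡ 1 mod 4, sign kept]
  = -(23/25)    [173 ≡ 23 mod 25]
  = -(25/23)    [QR: 25 ≡ 1 mod 4, sign kept]
  = -(2/23)    [25 ≡ 2 mod 23]
  = -(1/23)    [23 ≡ 7 mod 8 ⇒ (2/23) = +1]
  = -1    [(1/23) = 1]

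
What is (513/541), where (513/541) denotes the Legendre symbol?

513 ≡ 1 (mod 4), so quadratic reciprocity gives (513/541) = (541/513). Reduce: 541 ≡ 28 (mod 513). Now have (28/513).
Factor out 2: 28 = 2^2·7. Since 513 ≡ 1 (mod 8), (2/513) = +1, and (2/513)^2 = +1. Now have (7/513).
513 ≡ 1 (mod 4), so quadratic reciprocity gives (7/513) = (513/7). Reduce: 513 ≡ 2 (mod 7). Now have (2/7).
Factor out 2: 2 = 2. Since 7 ≡ 7 (mod 8), (2/7) = +1. Now have (1/7).
(1/7) = 1. Collecting the sign factors: 1.

1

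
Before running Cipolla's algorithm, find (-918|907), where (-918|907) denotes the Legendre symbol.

Reduce the numerator: -918 ≡ 896 (mod 907), so (-918|907) = (896|907).
Factor out 2: 896 = 2^7·7. Since 907 ≡ 3 (mod 8), (2|907) = -1, and (2|907)^7 = -1. Now have -(7|907).
Both 7 ≡ 3 and 907 ≡ 3 (mod 4), so reciprocity gives (7|907) = -(907|7). Reduce: 907 ≡ 4 (mod 7). Now have (4|7).
Factor out 2: 4 = 2^2. Since 7 ≡ 7 (mod 8), (2|7) = +1, and (2|7)^2 = +1. Now have (1|7).
(1|7) = 1. Collecting the sign factors: 1.

1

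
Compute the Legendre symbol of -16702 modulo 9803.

-1

Reduce the numerator: -16702 ≡ 2904 (mod 9803), so (-16702/9803) = (2904/9803).
Factor out 2: 2904 = 2^3·363. Since 9803 ≡ 3 (mod 8), (2/9803) = -1, and (2/9803)^3 = -1. Now have -(363/9803).
Both 363 ≡ 3 and 9803 ≡ 3 (mod 4), so reciprocity gives (363/9803) = -(9803/363). Reduce: 9803 ≡ 2 (mod 363). Now have (2/363).
Factor out 2: 2 = 2. Since 363 ≡ 3 (mod 8), (2/363) = -1. Now have -(1/363).
(1/363) = 1. Collecting the sign factors: -1.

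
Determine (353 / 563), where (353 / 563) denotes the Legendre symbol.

353 ≡ 1 (mod 4), so quadratic reciprocity gives (353 / 563) = (563 / 353). Reduce: 563 ≡ 210 (mod 353). Now have (210 / 353).
Factor out 2: 210 = 2·105. Since 353 ≡ 1 (mod 8), (2 / 353) = +1. Now have (105 / 353).
105 ≡ 1 (mod 4), so quadratic reciprocity gives (105 / 353) = (353 / 105). Reduce: 353 ≡ 38 (mod 105). Now have (38 / 105).
Factor out 2: 38 = 2·19. Since 105 ≡ 1 (mod 8), (2 / 105) = +1. Now have (19 / 105).
105 ≡ 1 (mod 4), so quadratic reciprocity gives (19 / 105) = (105 / 19). Reduce: 105 ≡ 10 (mod 19). Now have (10 / 19).
Factor out 2: 10 = 2·5. Since 19 ≡ 3 (mod 8), (2 / 19) = -1. Now have -(5 / 19).
5 ≡ 1 (mod 4), so quadratic reciprocity gives (5 / 19) = (19 / 5). Reduce: 19 ≡ 4 (mod 5). Now have -(4 / 5).
Factor out 2: 4 = 2^2. Since 5 ≡ 5 (mod 8), (2 / 5) = -1, and (2 / 5)^2 = +1. Now have -(1 / 5).
(1 / 5) = 1. Collecting the sign factors: -1.

-1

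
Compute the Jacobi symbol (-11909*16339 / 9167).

-1

By multiplicativity, (-11909·16339 / 9167) = (-11909 / 9167)·(16339 / 9167).
First factor (-11909 / 9167):
Pull out -1: (-11909 / 9167) = (-1 / 9167)·(11909 / 9167). Since 9167 ≡ 3 (mod 4), (-1 / 9167) = -1. Now have -(11909 / 9167).
Reduce the numerator: 11909 ≡ 2742 (mod 9167), so (11909 / 9167) = (2742 / 9167).
Factor out 2: 2742 = 2·1371. Since 9167 ≡ 7 (mod 8), (2 / 9167) = +1. Now have -(1371 / 9167).
Both 1371 ≡ 3 and 9167 ≡ 3 (mod 4), so reciprocity gives (1371 / 9167) = -(9167 / 1371). Reduce: 9167 ≡ 941 (mod 1371). Now have (941 / 1371).
941 ≡ 1 (mod 4), so quadratic reciprocity gives (941 / 1371) = (1371 / 941). Reduce: 1371 ≡ 430 (mod 941). Now have (430 / 941).
Factor out 2: 430 = 2·215. Since 941 ≡ 5 (mod 8), (2 / 941) = -1. Now have -(215 / 941).
941 ≡ 1 (mod 4), so quadratic reciprocity gives (215 / 941) = (941 / 215). Reduce: 941 ≡ 81 (mod 215). Now have -(81 / 215).
81 ≡ 1 (mod 4), so quadratic reciprocity gives (81 / 215) = (215 / 81). Reduce: 215 ≡ 53 (mod 81). Now have -(53 / 81).
53 ≡ 1 (mod 4), so quadratic reciprocity gives (53 / 81) = (81 / 53). Reduce: 81 ≡ 28 (mod 53). Now have -(28 / 53).
Factor out 2: 28 = 2^2·7. Since 53 ≡ 5 (mod 8), (2 / 53) = -1, and (2 / 53)^2 = +1. Now have -(7 / 53).
53 ≡ 1 (mod 4), so quadratic reciprocity gives (7 / 53) = (53 / 7). Reduce: 53 ≡ 4 (mod 7). Now have -(4 / 7).
Factor out 2: 4 = 2^2. Since 7 ≡ 7 (mod 8), (2 / 7) = +1, and (2 / 7)^2 = +1. Now have -(1 / 7).
(1 / 7) = 1. Collecting the sign factors: -1.
Second factor (16339 / 9167):
Reduce the numerator: 16339 ≡ 7172 (mod 9167), so (16339 / 9167) = (7172 / 9167).
Factor out 2: 7172 = 2^2·1793. Since 9167 ≡ 7 (mod 8), (2 / 9167) = +1, and (2 / 9167)^2 = +1. Now have (1793 / 9167).
1793 ≡ 1 (mod 4), so quadratic reciprocity gives (1793 / 9167) = (9167 / 1793). Reduce: 9167 ≡ 202 (mod 1793). Now have (202 / 1793).
Factor out 2: 202 = 2·101. Since 1793 ≡ 1 (mod 8), (2 / 1793) = +1. Now have (101 / 1793).
101 ≡ 1 (mod 4), so quadratic reciprocity gives (101 / 1793) = (1793 / 101). Reduce: 1793 ≡ 76 (mod 101). Now have (76 / 101).
Factor out 2: 76 = 2^2·19. Since 101 ≡ 5 (mod 8), (2 / 101) = -1, and (2 / 101)^2 = +1. Now have (19 / 101).
101 ≡ 1 (mod 4), so quadratic reciprocity gives (19 / 101) = (101 / 19). Reduce: 101 ≡ 6 (mod 19). Now have (6 / 19).
Factor out 2: 6 = 2·3. Since 19 ≡ 3 (mod 8), (2 / 19) = -1. Now have -(3 / 19).
Both 3 ≡ 3 and 19 ≡ 3 (mod 4), so reciprocity gives (3 / 19) = -(19 / 3). Reduce: 19 ≡ 1 (mod 3). Now have (1 / 3).
(1 / 3) = 1. Collecting the sign factors: 1.
Product: (-1)·(1) = -1.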